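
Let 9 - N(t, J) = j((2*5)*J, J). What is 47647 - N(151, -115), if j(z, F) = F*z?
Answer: 179888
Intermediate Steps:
N(t, J) = 9 - 10*J² (N(t, J) = 9 - J*(2*5)*J = 9 - J*10*J = 9 - 10*J²)
47647 - N(151, -115) = 47647 - (9 - 10*(-115)²) = 47647 - (9 - 10*13225) = 47647 - (9 - 132250) = 47647 - 1*(-132241) = 47647 + 132241 = 179888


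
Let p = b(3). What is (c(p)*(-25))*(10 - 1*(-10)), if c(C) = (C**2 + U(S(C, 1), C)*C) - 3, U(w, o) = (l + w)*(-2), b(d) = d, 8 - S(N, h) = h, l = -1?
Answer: 15000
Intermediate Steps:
S(N, h) = 8 - h
p = 3
U(w, o) = 2 - 2*w (U(w, o) = (-1 + w)*(-2) = 2 - 2*w)
c(C) = -3 + C**2 - 12*C (c(C) = (C**2 + (2 - 2*(8 - 1*1))*C) - 3 = (C**2 + (2 - 2*(8 - 1))*C) - 3 = (C**2 + (2 - 2*7)*C) - 3 = (C**2 + (2 - 14)*C) - 3 = (C**2 - 12*C) - 3 = -3 + C**2 - 12*C)
(c(p)*(-25))*(10 - 1*(-10)) = ((-3 + 3**2 - 12*3)*(-25))*(10 - 1*(-10)) = ((-3 + 9 - 36)*(-25))*(10 + 10) = -30*(-25)*20 = 750*20 = 15000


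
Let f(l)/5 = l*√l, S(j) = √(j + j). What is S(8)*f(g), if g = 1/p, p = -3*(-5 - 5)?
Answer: √30/45 ≈ 0.12172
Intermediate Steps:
p = 30 (p = -3*(-10) = 30)
S(j) = √2*√j (S(j) = √(2*j) = √2*√j)
g = 1/30 ≈ 0.033333
f(l) = 5*l^(3/2) (f(l) = 5*(l*√l) = 5*l^(3/2))
S(8)*f(g) = (√2*√8)*(5*(1/30)^(3/2)) = (√2*(2*√2))*(5*(√30/900)) = 4*(√30/180) = √30/45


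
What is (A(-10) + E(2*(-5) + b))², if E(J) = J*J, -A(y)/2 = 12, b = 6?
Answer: 64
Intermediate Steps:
A(y) = -24 (A(y) = -2*12 = -24)
E(J) = J²
(A(-10) + E(2*(-5) + b))² = (-24 + (2*(-5) + 6)²)² = (-24 + (-10 + 6)²)² = (-24 + (-4)²)² = (-24 + 16)² = (-8)² = 64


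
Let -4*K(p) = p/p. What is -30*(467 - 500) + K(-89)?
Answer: 3959/4 ≈ 989.75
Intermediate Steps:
K(p) = -¼ (K(p) = -p/(4*p) = -¼*1 = -¼)
-30*(467 - 500) + K(-89) = -30*(467 - 500) - ¼ = -30*(-33) - ¼ = 990 - ¼ = 3959/4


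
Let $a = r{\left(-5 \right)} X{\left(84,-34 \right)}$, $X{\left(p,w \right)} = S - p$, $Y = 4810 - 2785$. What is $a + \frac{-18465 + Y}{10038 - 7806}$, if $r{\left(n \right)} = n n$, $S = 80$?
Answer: $- \frac{9985}{93} \approx -107.37$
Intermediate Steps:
$Y = 2025$
$r{\left(n \right)} = n^{2}$
$X{\left(p,w \right)} = 80 - p$
$a = -100$ ($a = \left(-5\right)^{2} \left(80 - 84\right) = 25 \left(80 - 84\right) = 25 \left(-4\right) = -100$)
$a + \frac{-18465 + Y}{10038 - 7806} = -100 + \frac{-18465 + 2025}{10038 - 7806} = -100 - \frac{16440}{2232} = -100 - \frac{685}{93} = - \frac{9985}{93}$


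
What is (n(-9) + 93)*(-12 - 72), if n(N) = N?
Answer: -7056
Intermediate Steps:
(n(-9) + 93)*(-12 - 72) = (-9 + 93)*(-12 - 72) = 84*(-84) = -7056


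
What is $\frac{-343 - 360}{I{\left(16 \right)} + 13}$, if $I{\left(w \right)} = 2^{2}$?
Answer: $- \frac{703}{17} \approx -41.353$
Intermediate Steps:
$I{\left(w \right)} = 4$
$\frac{-343 - 360}{I{\left(16 \right)} + 13} = \frac{-343 - 360}{4 + 13} = - \frac{703}{17}$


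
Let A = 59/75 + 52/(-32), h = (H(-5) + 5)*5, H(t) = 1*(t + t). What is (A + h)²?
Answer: 240343009/360000 ≈ 667.62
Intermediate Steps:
H(t) = 2*t (H(t) = 1*(2*t) = 2*t)
h = -25 (h = (2*(-5) + 5)*5 = (-10 + 5)*5 = -5*5 = -25)
A = -503/600 (A = 59*(1/75) + 52*(-1/32) = 59/75 - 13/8 = -503/600 ≈ -0.83833)
(A + h)² = (-503/600 - 25)² = (-15503/600)² = 240343009/360000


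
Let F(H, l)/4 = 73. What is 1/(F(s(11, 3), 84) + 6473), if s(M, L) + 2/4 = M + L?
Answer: 1/6765 ≈ 0.00014782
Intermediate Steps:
s(M, L) = -1/2 + L + M (s(M, L) = -1/2 + (M + L) = -1/2 + (L + M) = -1/2 + L + M)
F(H, l) = 292 (F(H, l) = 4*73 = 292)
1/(F(s(11, 3), 84) + 6473) = 1/(292 + 6473) = 1/6765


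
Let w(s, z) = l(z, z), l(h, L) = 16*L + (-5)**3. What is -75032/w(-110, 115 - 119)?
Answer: 75032/189 ≈ 396.99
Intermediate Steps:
l(h, L) = -125 + 16*L (l(h, L) = 16*L - 125 = -125 + 16*L)
w(s, z) = -125 + 16*z
-75032/w(-110, 115 - 119) = -75032/(-125 + 16*(115 - 119)) = -75032/(-125 + 16*(-4)) = -75032/(-125 - 64) = -75032/(-189) = -75032*(-1/189) = 75032/189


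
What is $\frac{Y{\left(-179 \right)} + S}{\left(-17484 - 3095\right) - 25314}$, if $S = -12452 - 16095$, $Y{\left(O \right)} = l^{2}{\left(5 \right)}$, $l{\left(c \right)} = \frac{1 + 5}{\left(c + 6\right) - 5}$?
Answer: $\frac{28546}{45893} \approx 0.62201$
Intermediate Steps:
$l{\left(c \right)} = \frac{6}{1 + c}$ ($l{\left(c \right)} = \frac{6}{\left(6 + c\right) - 5} = \frac{6}{1 + c}$)
$Y{\left(O \right)} = 1$ ($Y{\left(O \right)} = \left(\frac{6}{1 + 5}\right)^{2} = \left(\frac{6}{6}\right)^{2} = \left(6 \cdot \frac{1}{6}\right)^{2} = 1^{2} = 1$)
$S = -28547$ ($S = -12452 - 16095 = -28547$)
$\frac{Y{\left(-179 \right)} + S}{\left(-17484 - 3095\right) - 25314} = \frac{1 - 28547}{\left(-17484 - 3095\right) - 25314} = - \frac{28546}{-20579 - 25314} = - \frac{28546}{-45893} = \left(-28546\right) \left(- \frac{1}{45893}\right) = \frac{28546}{45893}$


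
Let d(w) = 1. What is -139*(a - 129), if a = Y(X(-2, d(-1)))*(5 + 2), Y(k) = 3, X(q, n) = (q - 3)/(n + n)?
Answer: 15012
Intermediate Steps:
X(q, n) = (-3 + q)/(2*n) (X(q, n) = (-3 + q)/((2*n)) = (-3 + q)*(1/(2*n)) = (-3 + q)/(2*n))
a = 21 (a = 3*(5 + 2) = 3*7 = 21)
-139*(a - 129) = -139*(21 - 129) = -139*(-108) = 15012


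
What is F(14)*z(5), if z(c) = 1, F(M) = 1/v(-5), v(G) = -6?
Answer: -⅙ ≈ -0.16667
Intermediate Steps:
F(M) = -⅙ (F(M) = 1/(-6) = -⅙)
F(14)*z(5) = -⅙*1 = -⅙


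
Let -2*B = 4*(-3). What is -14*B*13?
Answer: -1092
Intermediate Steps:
B = 6 (B = -2*(-3) = -½*(-12) = 6)
-14*B*13 = -14*6*13 = -84*13 = -1092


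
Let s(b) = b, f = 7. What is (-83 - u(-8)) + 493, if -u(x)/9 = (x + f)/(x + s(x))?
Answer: 6569/16 ≈ 410.56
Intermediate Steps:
u(x) = -9*(7 + x)/(2*x) (u(x) = -9*(x + 7)/(x + x) = -9*(7 + x)/(2*x))
(-83 - u(-8)) + 493 = (-83 - 9*(-7 - 1*(-8))/(2*(-8))) + 493 = (-83 - 9*(-1)*(-7 + 8)/(2*8)) + 493 = (-83 - 9*(-1)/(2*8)) + 493 = (-83 - 1*(-9/16)) + 493 = (-83 + 9/16) + 493 = -1319/16 + 493 = 6569/16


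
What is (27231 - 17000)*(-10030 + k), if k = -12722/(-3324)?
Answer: -170484258269/1662 ≈ -1.0258e+8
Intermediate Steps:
k = 6361/1662 (k = -12722*(-1/3324) = 6361/1662 ≈ 3.8273)
(27231 - 17000)*(-10030 + k) = (27231 - 17000)*(-10030 + 6361/1662) = 10231*(-16663499/1662) = -170484258269/1662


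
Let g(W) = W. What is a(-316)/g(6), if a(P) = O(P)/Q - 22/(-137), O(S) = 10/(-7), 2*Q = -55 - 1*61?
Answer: 1717/55622 ≈ 0.030869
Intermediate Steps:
Q = -58 (Q = (-55 - 1*61)/2 = (-55 - 61)/2 = (½)*(-116) = -58)
O(S) = -10/7 (O(S) = 10*(-⅐) = -10/7)
a(P) = 5151/27811 (a(P) = -10/7/(-58) - 22/(-137) = -10/7*(-1/58) - 22*(-1/137) = 5/203 + 22/137 = 5151/27811)
a(-316)/g(6) = (5151/27811)/6 = (5151/27811)*(⅙) = 1717/55622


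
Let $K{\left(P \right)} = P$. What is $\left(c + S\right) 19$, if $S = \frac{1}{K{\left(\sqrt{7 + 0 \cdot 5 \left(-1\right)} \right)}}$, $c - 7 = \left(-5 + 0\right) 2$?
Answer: $-57 + \frac{19 \sqrt{7}}{7} \approx -49.819$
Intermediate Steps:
$c = -3$ ($c = 7 + \left(-5 + 0\right) 2 = 7 - 10 = -3$)
$S = \frac{\sqrt{7}}{7}$ ($S = \frac{1}{\sqrt{7 + 0 \cdot 5 \left(-1\right)}} = \frac{1}{\sqrt{7 + 0 \left(-5\right)}} = \frac{1}{\sqrt{7 + 0}} = \frac{1}{\sqrt{7}} = \frac{\sqrt{7}}{7} \approx 0.37796$)
$\left(c + S\right) 19 = \left(-3 + \frac{\sqrt{7}}{7}\right) 19 = -57 + \frac{19 \sqrt{7}}{7}$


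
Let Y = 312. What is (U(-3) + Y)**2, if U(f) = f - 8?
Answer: 90601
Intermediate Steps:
U(f) = -8 + f
(U(-3) + Y)**2 = ((-8 - 3) + 312)**2 = (-11 + 312)**2 = 301**2 = 90601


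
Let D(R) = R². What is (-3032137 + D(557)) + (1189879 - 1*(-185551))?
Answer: -1346458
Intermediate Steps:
(-3032137 + D(557)) + (1189879 - 1*(-185551)) = (-3032137 + 557²) + (1189879 - 1*(-185551)) = (-3032137 + 310249) + (1189879 + 185551) = -2721888 + 1375430 = -1346458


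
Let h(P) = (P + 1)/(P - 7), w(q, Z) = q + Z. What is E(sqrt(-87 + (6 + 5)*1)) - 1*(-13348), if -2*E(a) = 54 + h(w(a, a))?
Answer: 9404329/706 + 16*I*sqrt(19)/353 ≈ 13321.0 + 0.19757*I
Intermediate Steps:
w(q, Z) = Z + q
h(P) = (1 + P)/(-7 + P)
E(a) = -27 - (1 + 2*a)/(2*(-7 + 2*a)) (E(a) = -(54 + (1 + (a + a))/(-7 + (a + a)))/2 = -(54 + (1 + 2*a)/(-7 + 2*a))/2 = -27 - (1 + 2*a)/(2*(-7 + 2*a)))
E(sqrt(-87 + (6 + 5)*1)) - 1*(-13348) = (377 - 110*sqrt(-87 + (6 + 5)*1))/(2*(-7 + 2*sqrt(-87 + (6 + 5)*1))) - 1*(-13348) = (377 - 110*sqrt(-87 + 11*1))/(2*(-7 + 2*sqrt(-87 + 11*1))) + 13348 = (377 - 110*sqrt(-87 + 11))/(2*(-7 + 2*sqrt(-87 + 11))) + 13348 = (377 - 220*I*sqrt(19))/(2*(-7 + 2*sqrt(-76))) + 13348 = (377 - 220*I*sqrt(19))/(2*(-7 + 2*(2*I*sqrt(19)))) + 13348 = (377 - 220*I*sqrt(19))/(2*(-7 + 4*I*sqrt(19))) + 13348 = 13348 + (377 - 220*I*sqrt(19))/(2*(-7 + 4*I*sqrt(19)))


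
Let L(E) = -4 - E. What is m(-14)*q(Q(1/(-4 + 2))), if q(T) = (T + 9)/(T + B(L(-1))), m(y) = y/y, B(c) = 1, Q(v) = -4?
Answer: -5/3 ≈ -1.6667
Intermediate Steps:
m(y) = 1
q(T) = (9 + T)/(1 + T) (q(T) = (T + 9)/(T + 1) = (9 + T)/(1 + T))
m(-14)*q(Q(1/(-4 + 2))) = 1*((9 - 4)/(1 - 4)) = 1*(5/(-3)) = 1*(-⅓*5) = 1*(-5/3) = -5/3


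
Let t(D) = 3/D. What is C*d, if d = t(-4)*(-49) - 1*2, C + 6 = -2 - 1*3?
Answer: -1529/4 ≈ -382.25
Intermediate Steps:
C = -11 (C = -6 + (-2 - 1*3) = -6 + (-2 - 3) = -6 - 5 = -11)
d = 139/4 (d = (3/(-4))*(-49) - 1*2 = (3*(-¼))*(-49) - 2 = -¾*(-49) - 2 = 147/4 - 2 = 139/4 ≈ 34.750)
C*d = -11*139/4 = -1529/4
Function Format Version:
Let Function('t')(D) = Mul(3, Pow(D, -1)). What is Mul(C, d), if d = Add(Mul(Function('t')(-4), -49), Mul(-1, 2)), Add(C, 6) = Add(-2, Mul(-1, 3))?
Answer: Rational(-1529, 4) ≈ -382.25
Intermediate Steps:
C = -11 (C = Add(-6, Add(-2, Mul(-1, 3))) = Add(-6, Add(-2, -3)) = Add(-6, -5) = -11)
d = Rational(139, 4) (d = Add(Mul(Mul(3, Pow(-4, -1)), -49), Mul(-1, 2)) = Add(Mul(Mul(3, Rational(-1, 4)), -49), -2) = Add(Mul(Rational(-3, 4), -49), -2) = Add(Rational(147, 4), -2) = Rational(139, 4) ≈ 34.750)
Mul(C, d) = Mul(-11, Rational(139, 4)) = Rational(-1529, 4)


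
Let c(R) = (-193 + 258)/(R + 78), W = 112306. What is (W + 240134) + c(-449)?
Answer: 130755175/371 ≈ 3.5244e+5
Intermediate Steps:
c(R) = 65/(78 + R)
(W + 240134) + c(-449) = (112306 + 240134) + 65/(78 - 449) = 352440 + 65/(-371) = 352440 + 65*(-1/371) = 352440 - 65/371 = 130755175/371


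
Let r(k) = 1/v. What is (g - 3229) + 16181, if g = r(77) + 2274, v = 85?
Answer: 1294211/85 ≈ 15226.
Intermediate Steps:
r(k) = 1/85
g = 193291/85 (g = 1/85 + 2274 = 193291/85 ≈ 2274.0)
(g - 3229) + 16181 = (193291/85 - 3229) + 16181 = -81174/85 + 16181 = 1294211/85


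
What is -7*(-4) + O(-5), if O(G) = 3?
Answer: 31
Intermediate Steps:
-7*(-4) + O(-5) = -7*(-4) + 3 = 28 + 3 = 31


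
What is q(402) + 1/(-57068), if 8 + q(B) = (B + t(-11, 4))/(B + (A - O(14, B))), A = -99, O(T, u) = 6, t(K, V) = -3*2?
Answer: -1141363/171204 ≈ -6.6667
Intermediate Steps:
t(K, V) = -6
q(B) = -8 + (-6 + B)/(-105 + B) (q(B) = -8 + (B - 6)/(B + (-99 - 1*6)) = -8 + (-6 + B)/(B + (-99 - 6)) = -8 + (-6 + B)/(B - 105) = -8 + (-6 + B)/(-105 + B))
q(402) + 1/(-57068) = (834 - 7*402)/(-105 + 402) + 1/(-57068) = (834 - 2814)/297 - 1/57068 = (1/297)*(-1980) - 1/57068 = -20/3 - 1/57068 = -1141363/171204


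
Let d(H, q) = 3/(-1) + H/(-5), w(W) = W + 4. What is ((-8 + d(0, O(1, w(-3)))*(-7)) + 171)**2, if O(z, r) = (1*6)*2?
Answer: 33856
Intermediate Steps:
w(W) = 4 + W
O(z, r) = 12 (O(z, r) = 6*2 = 12)
d(H, q) = -3 - H/5 (d(H, q) = 3*(-1) + H*(-1/5) = -3 - H/5)
((-8 + d(0, O(1, w(-3)))*(-7)) + 171)**2 = ((-8 + (-3 - 1/5*0)*(-7)) + 171)**2 = ((-8 + (-3 + 0)*(-7)) + 171)**2 = ((-8 - 3*(-7)) + 171)**2 = ((-8 + 21) + 171)**2 = (13 + 171)**2 = 184**2 = 33856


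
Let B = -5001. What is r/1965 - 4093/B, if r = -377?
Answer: 684152/1091885 ≈ 0.62658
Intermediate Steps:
r/1965 - 4093/B = -377/1965 - 4093/(-5001) = -377*1/1965 - 4093*(-1/5001) = -377/1965 + 4093/5001 = 684152/1091885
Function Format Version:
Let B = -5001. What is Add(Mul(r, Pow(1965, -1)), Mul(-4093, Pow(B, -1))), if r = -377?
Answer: Rational(684152, 1091885) ≈ 0.62658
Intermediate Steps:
Add(Mul(r, Pow(1965, -1)), Mul(-4093, Pow(B, -1))) = Add(Mul(-377, Pow(1965, -1)), Mul(-4093, Pow(-5001, -1))) = Add(Mul(-377, Rational(1, 1965)), Mul(-4093, Rational(-1, 5001))) = Add(Rational(-377, 1965), Rational(4093, 5001)) = Rational(684152, 1091885)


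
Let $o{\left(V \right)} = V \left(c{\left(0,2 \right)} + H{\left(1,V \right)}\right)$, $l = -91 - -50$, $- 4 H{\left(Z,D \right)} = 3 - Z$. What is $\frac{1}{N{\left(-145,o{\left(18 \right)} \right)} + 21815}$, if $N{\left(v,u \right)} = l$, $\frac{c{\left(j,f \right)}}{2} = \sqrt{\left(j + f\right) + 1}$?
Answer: $\frac{1}{21774} \approx 4.5926 \cdot 10^{-5}$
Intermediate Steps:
$H{\left(Z,D \right)} = - \frac{3}{4} + \frac{Z}{4}$ ($H{\left(Z,D \right)} = - \frac{3 - Z}{4} = - \frac{3}{4} + \frac{Z}{4}$)
$c{\left(j,f \right)} = 2 \sqrt{1 + f + j}$ ($c{\left(j,f \right)} = 2 \sqrt{\left(j + f\right) + 1} = 2 \sqrt{\left(f + j\right) + 1} = 2 \sqrt{1 + f + j}$)
$l = -41$ ($l = -91 + 50 = -41$)
$o{\left(V \right)} = V \left(- \frac{1}{2} + 2 \sqrt{3}\right)$ ($o{\left(V \right)} = V \left(2 \sqrt{1 + 2 + 0} + \left(- \frac{3}{4} + \frac{1}{4} \cdot 1\right)\right) = V \left(2 \sqrt{3} + \left(- \frac{3}{4} + \frac{1}{4}\right)\right) = V \left(2 \sqrt{3} - \frac{1}{2}\right) = V \left(- \frac{1}{2} + 2 \sqrt{3}\right)$)
$N{\left(v,u \right)} = -41$
$\frac{1}{N{\left(-145,o{\left(18 \right)} \right)} + 21815} = \frac{1}{-41 + 21815} = \frac{1}{21774}$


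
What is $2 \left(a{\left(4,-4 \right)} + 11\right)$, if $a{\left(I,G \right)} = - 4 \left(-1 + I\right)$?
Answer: $-2$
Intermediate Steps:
$a{\left(I,G \right)} = 4 - 4 I$
$2 \left(a{\left(4,-4 \right)} + 11\right) = 2 \left(\left(4 - 16\right) + 11\right) = 2 \left(-12 + 11\right) = 2 \left(-1\right) = -2$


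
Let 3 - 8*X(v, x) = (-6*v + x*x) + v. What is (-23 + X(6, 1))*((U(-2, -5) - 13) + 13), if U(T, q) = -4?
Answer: 76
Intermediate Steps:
X(v, x) = 3/8 - x²/8 + 5*v/8 (X(v, x) = 3/8 - ((-6*v + x*x) + v)/8 = 3/8 - ((-6*v + x²) + v)/8 = 3/8 - ((x² - 6*v) + v)/8 = 3/8 - (x² - 5*v)/8 = 3/8 + (-x²/8 + 5*v/8) = 3/8 - x²/8 + 5*v/8)
(-23 + X(6, 1))*((U(-2, -5) - 13) + 13) = (-23 + (3/8 - ⅛*1² + (5/8)*6))*((-4 - 13) + 13) = (-23 + (3/8 - ⅛*1 + 15/4))*(-17 + 13) = (-23 + (3/8 - ⅛ + 15/4))*(-4) = (-23 + 4)*(-4) = -19*(-4) = 76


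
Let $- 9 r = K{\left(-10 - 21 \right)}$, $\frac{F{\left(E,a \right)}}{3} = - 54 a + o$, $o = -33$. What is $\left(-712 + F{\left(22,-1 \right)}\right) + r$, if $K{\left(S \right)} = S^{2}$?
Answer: $- \frac{6802}{9} \approx -755.78$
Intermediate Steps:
$F{\left(E,a \right)} = -99 - 162 a$ ($F{\left(E,a \right)} = 3 \left(- 54 a - 33\right) = 3 \left(-33 - 54 a\right) = -99 - 162 a$)
$r = - \frac{961}{9}$ ($r = - \frac{\left(-10 - 21\right)^{2}}{9} = - \frac{\left(-31\right)^{2}}{9} = \left(- \frac{1}{9}\right) 961 = - \frac{961}{9} \approx -106.78$)
$\left(-712 + F{\left(22,-1 \right)}\right) + r = \left(-712 - -63\right) - \frac{961}{9} = \left(-712 + \left(-99 + 162\right)\right) - \frac{961}{9} = \left(-712 + 63\right) - \frac{961}{9} = -649 - \frac{961}{9} = - \frac{6802}{9}$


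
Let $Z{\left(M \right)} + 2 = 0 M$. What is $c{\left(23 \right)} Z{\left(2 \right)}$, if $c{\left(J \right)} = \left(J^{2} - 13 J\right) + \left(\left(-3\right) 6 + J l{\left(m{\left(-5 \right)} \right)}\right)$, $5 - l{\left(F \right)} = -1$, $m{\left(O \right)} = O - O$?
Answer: $-700$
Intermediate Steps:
$m{\left(O \right)} = 0$
$l{\left(F \right)} = 6$ ($l{\left(F \right)} = 5 - -1 = 5 + 1 = 6$)
$Z{\left(M \right)} = -2$ ($Z{\left(M \right)} = -2 + 0 M = -2 + 0 = -2$)
$c{\left(J \right)} = -18 + J^{2} - 7 J$ ($c{\left(J \right)} = \left(J^{2} - 13 J\right) + \left(\left(-3\right) 6 + J 6\right) = \left(J^{2} - 13 J\right) + \left(-18 + 6 J\right) = -18 + J^{2} - 7 J$)
$c{\left(23 \right)} Z{\left(2 \right)} = \left(-18 + 23^{2} - 161\right) \left(-2\right) = \left(-18 + 529 - 161\right) \left(-2\right) = 350 \left(-2\right) = -700$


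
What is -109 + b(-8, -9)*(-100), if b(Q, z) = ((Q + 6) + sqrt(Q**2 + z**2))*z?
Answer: -1909 + 900*sqrt(145) ≈ 8928.4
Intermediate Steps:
b(Q, z) = z*(6 + Q + sqrt(Q**2 + z**2)) (b(Q, z) = ((6 + Q) + sqrt(Q**2 + z**2))*z = (6 + Q + sqrt(Q**2 + z**2))*z = z*(6 + Q + sqrt(Q**2 + z**2)))
-109 + b(-8, -9)*(-100) = -109 - 9*(6 - 8 + sqrt((-8)**2 + (-9)**2))*(-100) = -109 - 9*(6 - 8 + sqrt(64 + 81))*(-100) = -109 - 9*(6 - 8 + sqrt(145))*(-100) = -109 - 9*(-2 + sqrt(145))*(-100) = -109 + (18 - 9*sqrt(145))*(-100) = -109 + (-1800 + 900*sqrt(145)) = -1909 + 900*sqrt(145)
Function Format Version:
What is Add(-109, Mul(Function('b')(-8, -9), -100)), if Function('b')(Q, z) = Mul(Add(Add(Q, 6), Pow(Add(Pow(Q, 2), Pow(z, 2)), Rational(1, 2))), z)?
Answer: Add(-1909, Mul(900, Pow(145, Rational(1, 2)))) ≈ 8928.4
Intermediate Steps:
Function('b')(Q, z) = Mul(z, Add(6, Q, Pow(Add(Pow(Q, 2), Pow(z, 2)), Rational(1, 2)))) (Function('b')(Q, z) = Mul(Add(Add(6, Q), Pow(Add(Pow(Q, 2), Pow(z, 2)), Rational(1, 2))), z) = Mul(Add(6, Q, Pow(Add(Pow(Q, 2), Pow(z, 2)), Rational(1, 2))), z) = Mul(z, Add(6, Q, Pow(Add(Pow(Q, 2), Pow(z, 2)), Rational(1, 2)))))
Add(-109, Mul(Function('b')(-8, -9), -100)) = Add(-109, Mul(Mul(-9, Add(6, -8, Pow(Add(Pow(-8, 2), Pow(-9, 2)), Rational(1, 2)))), -100)) = Add(-109, Mul(Mul(-9, Add(6, -8, Pow(Add(64, 81), Rational(1, 2)))), -100)) = Add(-109, Mul(Mul(-9, Add(6, -8, Pow(145, Rational(1, 2)))), -100)) = Add(-109, Mul(Mul(-9, Add(-2, Pow(145, Rational(1, 2)))), -100)) = Add(-109, Mul(Add(18, Mul(-9, Pow(145, Rational(1, 2)))), -100)) = Add(-109, Add(-1800, Mul(900, Pow(145, Rational(1, 2))))) = Add(-1909, Mul(900, Pow(145, Rational(1, 2))))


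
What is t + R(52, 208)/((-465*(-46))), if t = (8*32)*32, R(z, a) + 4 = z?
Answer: 29204488/3565 ≈ 8192.0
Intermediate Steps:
R(z, a) = -4 + z
t = 8192 (t = 256*32 = 8192)
t + R(52, 208)/((-465*(-46))) = 8192 + (-4 + 52)/((-465*(-46))) = 8192 + 48/21390 = 8192 + 48*(1/21390) = 8192 + 8/3565 = 29204488/3565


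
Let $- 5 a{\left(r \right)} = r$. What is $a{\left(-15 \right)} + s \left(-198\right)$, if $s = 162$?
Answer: $-32073$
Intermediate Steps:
$a{\left(r \right)} = - \frac{r}{5}$
$a{\left(-15 \right)} + s \left(-198\right) = \left(- \frac{1}{5}\right) \left(-15\right) + 162 \left(-198\right) = 3 - 32076 = -32073$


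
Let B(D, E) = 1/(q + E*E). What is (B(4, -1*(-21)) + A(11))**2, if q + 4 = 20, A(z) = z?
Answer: 25280784/208849 ≈ 121.05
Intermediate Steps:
q = 16 (q = -4 + 20 = 16)
B(D, E) = 1/(16 + E**2) (B(D, E) = 1/(16 + E*E) = 1/(16 + E**2))
(B(4, -1*(-21)) + A(11))**2 = (1/(16 + (-1*(-21))**2) + 11)**2 = (1/(16 + 21**2) + 11)**2 = (1/(16 + 441) + 11)**2 = (1/457 + 11)**2 = (5028/457)**2 = 25280784/208849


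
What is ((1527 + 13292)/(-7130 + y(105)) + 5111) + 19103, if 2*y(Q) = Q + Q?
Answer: 170088531/7025 ≈ 24212.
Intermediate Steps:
y(Q) = Q (y(Q) = (Q + Q)/2 = (2*Q)/2 = Q)
((1527 + 13292)/(-7130 + y(105)) + 5111) + 19103 = ((1527 + 13292)/(-7130 + 105) + 5111) + 19103 = (14819/(-7025) + 5111) + 19103 = (14819*(-1/7025) + 5111) + 19103 = (-14819/7025 + 5111) + 19103 = 35889956/7025 + 19103 = 170088531/7025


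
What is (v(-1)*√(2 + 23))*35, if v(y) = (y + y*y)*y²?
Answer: 0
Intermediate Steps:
v(y) = y²*(y + y²) (v(y) = (y + y²)*y² = y²*(y + y²))
(v(-1)*√(2 + 23))*35 = (((-1)³*(1 - 1))*√(2 + 23))*35 = ((-1*0)*√25)*35 = (0*5)*35 = 0*35 = 0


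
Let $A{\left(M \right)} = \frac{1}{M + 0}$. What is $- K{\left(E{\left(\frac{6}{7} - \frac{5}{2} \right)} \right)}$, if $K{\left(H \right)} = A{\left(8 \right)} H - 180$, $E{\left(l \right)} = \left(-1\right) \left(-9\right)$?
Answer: $\frac{1431}{8} \approx 178.88$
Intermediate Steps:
$A{\left(M \right)} = \frac{1}{M}$
$E{\left(l \right)} = 9$
$K{\left(H \right)} = -180 + \frac{H}{8}$ ($K{\left(H \right)} = \frac{H}{8} - 180 = -180 + \frac{H}{8}$)
$- K{\left(E{\left(\frac{6}{7} - \frac{5}{2} \right)} \right)} = - (-180 + \frac{1}{8} \cdot 9) = - (-180 + \frac{9}{8}) = \left(-1\right) \left(- \frac{1431}{8}\right) = \frac{1431}{8}$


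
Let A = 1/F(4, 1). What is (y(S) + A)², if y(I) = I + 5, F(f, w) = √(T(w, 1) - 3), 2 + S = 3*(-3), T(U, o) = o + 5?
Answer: (-18 + √3)²/9 ≈ 29.405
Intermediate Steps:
T(U, o) = 5 + o
S = -11 (S = -2 + 3*(-3) = -2 - 9 = -11)
F(f, w) = √3 (F(f, w) = √((5 + 1) - 3) = √(6 - 3) = √3)
y(I) = 5 + I
A = √3/3 (A = 1/(√3) = √3/3 ≈ 0.57735)
(y(S) + A)² = ((5 - 11) + √3/3)² = (-6 + √3/3)²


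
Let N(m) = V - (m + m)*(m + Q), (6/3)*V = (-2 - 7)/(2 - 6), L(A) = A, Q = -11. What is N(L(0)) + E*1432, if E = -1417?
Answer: -16233143/8 ≈ -2.0291e+6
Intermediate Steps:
V = 9/8 (V = ((-2 - 7)/(2 - 6))/2 = (-9/(-4))/2 = (-9*(-1/4))/2 = (1/2)*(9/4) = 9/8 ≈ 1.1250)
N(m) = 9/8 - 2*m*(-11 + m) (N(m) = 9/8 - (m + m)*(m - 11) = 9/8 - 2*m*(-11 + m))
N(L(0)) + E*1432 = (9/8 - 2*0**2 + 22*0) - 1417*1432 = (9/8 - 2*0 + 0) - 2029144 = (9/8 + 0 + 0) - 2029144 = 9/8 - 2029144 = -16233143/8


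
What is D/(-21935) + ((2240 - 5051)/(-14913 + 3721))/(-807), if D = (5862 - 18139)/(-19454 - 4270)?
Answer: -131140837819/391674722372280 ≈ -0.00033482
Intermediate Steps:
D = 12277/23724 (D = -12277/(-23724) = -12277*(-1/23724) = 12277/23724 ≈ 0.51749)
D/(-21935) + ((2240 - 5051)/(-14913 + 3721))/(-807) = (12277/23724)/(-21935) + ((2240 - 5051)/(-14913 + 3721))/(-807) = (12277/23724)*(-1/21935) - 2811/(-11192)*(-1/807) = -12277/520385940 - 2811*(-1/11192)*(-1/807) = -12277/520385940 + (2811/11192)*(-1/807) = -12277/520385940 - 937/3010648 = -131140837819/391674722372280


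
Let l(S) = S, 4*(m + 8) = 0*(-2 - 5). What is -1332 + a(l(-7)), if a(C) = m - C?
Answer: -1333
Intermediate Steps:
m = -8 (m = -8 + (0*(-2 - 5))/4 = -8 + (0*(-7))/4 = -8 + (¼)*0 = -8 + 0 = -8)
a(C) = -8 - C
-1332 + a(l(-7)) = -1332 + (-8 - 1*(-7)) = -1332 + (-8 + 7) = -1332 - 1 = -1333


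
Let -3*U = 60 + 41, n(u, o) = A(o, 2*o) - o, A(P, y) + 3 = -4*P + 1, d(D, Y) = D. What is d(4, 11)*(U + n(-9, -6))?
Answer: -68/3 ≈ -22.667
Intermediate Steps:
A(P, y) = -2 - 4*P (A(P, y) = -3 + (-4*P + 1) = -3 + (1 - 4*P) = -2 - 4*P)
n(u, o) = -2 - 5*o (n(u, o) = (-2 - 4*o) - o = -2 - 5*o)
U = -101/3 (U = -(60 + 41)/3 = -⅓*101 = -101/3 ≈ -33.667)
d(4, 11)*(U + n(-9, -6)) = 4*(-101/3 + (-2 - 5*(-6))) = 4*(-101/3 + (-2 + 30)) = 4*(-101/3 + 28) = 4*(-17/3) = -68/3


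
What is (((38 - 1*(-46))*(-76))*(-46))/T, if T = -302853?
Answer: -97888/100951 ≈ -0.96966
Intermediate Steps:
(((38 - 1*(-46))*(-76))*(-46))/T = (((38 - 1*(-46))*(-76))*(-46))/(-302853) = (((38 + 46)*(-76))*(-46))*(-1/302853) = ((84*(-76))*(-46))*(-1/302853) = -6384*(-46)*(-1/302853) = 293664*(-1/302853) = -97888/100951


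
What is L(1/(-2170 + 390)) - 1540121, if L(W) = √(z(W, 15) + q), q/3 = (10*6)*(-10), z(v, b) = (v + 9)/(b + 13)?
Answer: -1540121 + I*√279402980815/12460 ≈ -1.5401e+6 + 42.423*I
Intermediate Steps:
z(v, b) = (9 + v)/(13 + b)
q = -1800 (q = 3*((10*6)*(-10)) = 3*(60*(-10)) = 3*(-600) = -1800)
L(W) = √(-50391/28 + W/28) (L(W) = √((9 + W)/(13 + 15) - 1800) = √((9 + W)/28 - 1800) = √((9/28 + W/28) - 1800) = √(-50391/28 + W/28))
L(1/(-2170 + 390)) - 1540121 = √(-352737 + 7/(-2170 + 390))/14 - 1540121 = √(-352737 + 7/(-1780))/14 - 1540121 = √(-352737 + 7*(-1/1780))/14 - 1540121 = √(-352737 - 7/1780)/14 - 1540121 = √(-627871867/1780)/14 - 1540121 = (I*√279402980815/890)/14 - 1540121 = I*√279402980815/12460 - 1540121 = -1540121 + I*√279402980815/12460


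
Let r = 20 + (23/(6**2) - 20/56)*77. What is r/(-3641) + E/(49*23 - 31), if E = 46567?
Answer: 1525542749/35914824 ≈ 42.477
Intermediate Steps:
r = 1501/36 (r = 20 + (23/36 - 20*1/56)*77 = 20 + (23*(1/36) - 5/14)*77 = 20 + (23/36 - 5/14)*77 = 20 + (71/252)*77 = 20 + 781/36 = 1501/36 ≈ 41.694)
r/(-3641) + E/(49*23 - 31) = (1501/36)/(-3641) + 46567/(49*23 - 31) = (1501/36)*(-1/3641) + 46567/(1127 - 31) = -1501/131076 + 46567/1096 = 1525542749/35914824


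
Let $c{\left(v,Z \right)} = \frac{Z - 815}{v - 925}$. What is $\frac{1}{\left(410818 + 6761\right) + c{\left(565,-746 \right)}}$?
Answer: $\frac{360}{150330001} \approx 2.3947 \cdot 10^{-6}$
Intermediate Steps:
$c{\left(v,Z \right)} = \frac{-815 + Z}{-925 + v}$
$\frac{1}{\left(410818 + 6761\right) + c{\left(565,-746 \right)}} = \frac{1}{\left(410818 + 6761\right) + \frac{-815 - 746}{-925 + 565}} = \frac{1}{417579 + \frac{1}{-360} \left(-1561\right)} = \frac{1}{417579 - - \frac{1561}{360}} = \frac{1}{417579 + \frac{1561}{360}} = \frac{1}{\frac{150330001}{360}} = \frac{360}{150330001}$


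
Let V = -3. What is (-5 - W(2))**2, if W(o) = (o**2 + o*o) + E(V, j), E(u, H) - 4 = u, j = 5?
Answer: 196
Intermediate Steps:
E(u, H) = 4 + u
W(o) = 1 + 2*o**2 (W(o) = (o**2 + o*o) + (4 - 3) = (o**2 + o**2) + 1 = 2*o**2 + 1 = 1 + 2*o**2)
(-5 - W(2))**2 = (-5 - (1 + 2*2**2))**2 = (-5 - (1 + 2*4))**2 = (-5 - (1 + 8))**2 = (-5 - 1*9)**2 = (-5 - 9)**2 = (-14)**2 = 196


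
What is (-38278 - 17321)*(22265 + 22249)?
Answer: -2474933886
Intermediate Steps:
(-38278 - 17321)*(22265 + 22249) = -55599*44514 = -2474933886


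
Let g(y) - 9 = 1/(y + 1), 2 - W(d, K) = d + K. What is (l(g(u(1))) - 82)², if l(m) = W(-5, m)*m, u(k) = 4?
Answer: 6533136/625 ≈ 10453.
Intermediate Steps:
W(d, K) = 2 - K - d (W(d, K) = 2 - (d + K) = 2 - (K + d) = 2 + (-K - d) = 2 - K - d)
g(y) = 9 + 1/(1 + y) (g(y) = 9 + 1/(y + 1) = 9 + 1/(1 + y))
l(m) = m*(7 - m) (l(m) = (2 - m - 1*(-5))*m = (2 - m + 5)*m = (7 - m)*m = m*(7 - m))
(l(g(u(1))) - 82)² = (((10 + 9*4)/(1 + 4))*(7 - (10 + 9*4)/(1 + 4)) - 82)² = (((10 + 36)/5)*(7 - (10 + 36)/5) - 82)² = (((⅕)*46)*(7 - 46/5) - 82)² = (46*(7 - 1*46/5)/5 - 82)² = (46*(7 - 46/5)/5 - 82)² = ((46/5)*(-11/5) - 82)² = (-506/25 - 82)² = (-2556/25)² = 6533136/625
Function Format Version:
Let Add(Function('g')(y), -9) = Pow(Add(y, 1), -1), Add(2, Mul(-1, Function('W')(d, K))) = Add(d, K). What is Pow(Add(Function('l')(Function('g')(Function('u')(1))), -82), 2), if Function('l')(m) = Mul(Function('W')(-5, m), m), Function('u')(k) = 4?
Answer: Rational(6533136, 625) ≈ 10453.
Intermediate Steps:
Function('W')(d, K) = Add(2, Mul(-1, K), Mul(-1, d)) (Function('W')(d, K) = Add(2, Mul(-1, Add(d, K))) = Add(2, Mul(-1, Add(K, d))) = Add(2, Add(Mul(-1, K), Mul(-1, d))) = Add(2, Mul(-1, K), Mul(-1, d)))
Function('g')(y) = Add(9, Pow(Add(1, y), -1)) (Function('g')(y) = Add(9, Pow(Add(y, 1), -1)) = Add(9, Pow(Add(1, y), -1)))
Function('l')(m) = Mul(m, Add(7, Mul(-1, m))) (Function('l')(m) = Mul(Add(2, Mul(-1, m), Mul(-1, -5)), m) = Mul(Add(2, Mul(-1, m), 5), m) = Mul(Add(7, Mul(-1, m)), m) = Mul(m, Add(7, Mul(-1, m))))
Pow(Add(Function('l')(Function('g')(Function('u')(1))), -82), 2) = Pow(Add(Mul(Mul(Pow(Add(1, 4), -1), Add(10, Mul(9, 4))), Add(7, Mul(-1, Mul(Pow(Add(1, 4), -1), Add(10, Mul(9, 4)))))), -82), 2) = Pow(Add(Mul(Mul(Pow(5, -1), Add(10, 36)), Add(7, Mul(-1, Mul(Pow(5, -1), Add(10, 36))))), -82), 2) = Pow(Add(Mul(Mul(Rational(1, 5), 46), Add(7, Mul(-1, Mul(Rational(1, 5), 46)))), -82), 2) = Pow(Add(Mul(Rational(46, 5), Add(7, Mul(-1, Rational(46, 5)))), -82), 2) = Pow(Add(Mul(Rational(46, 5), Add(7, Rational(-46, 5))), -82), 2) = Pow(Add(Mul(Rational(46, 5), Rational(-11, 5)), -82), 2) = Pow(Add(Rational(-506, 25), -82), 2) = Pow(Rational(-2556, 25), 2) = Rational(6533136, 625)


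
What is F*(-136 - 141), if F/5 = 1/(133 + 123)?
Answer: -1385/256 ≈ -5.4102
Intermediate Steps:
F = 5/256 (F = 5/(133 + 123) = 5/256 ≈ 0.019531)
F*(-136 - 141) = 5*(-136 - 141)/256 = (5/256)*(-277) = -1385/256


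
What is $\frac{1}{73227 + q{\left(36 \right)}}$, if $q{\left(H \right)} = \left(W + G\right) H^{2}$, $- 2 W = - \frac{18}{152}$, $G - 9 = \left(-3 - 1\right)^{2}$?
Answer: $\frac{19}{2008371} \approx 9.4604 \cdot 10^{-6}$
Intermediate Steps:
$G = 25$ ($G = 9 + \left(-3 - 1\right)^{2} = 9 + \left(-4\right)^{2} = 9 + 16 = 25$)
$W = \frac{9}{152}$ ($W = - \frac{\left(-18\right) \frac{1}{152}}{2} = \left(- \frac{1}{2}\right) \left(- \frac{9}{76}\right) = \frac{9}{152} \approx 0.059211$)
$q{\left(H \right)} = \frac{3809 H^{2}}{152}$ ($q{\left(H \right)} = \left(\frac{9}{152} + 25\right) H^{2} = \frac{3809 H^{2}}{152}$)
$\frac{1}{73227 + q{\left(36 \right)}} = \frac{1}{73227 + \frac{3809 \cdot 36^{2}}{152}} = \frac{1}{73227 + \frac{3809}{152} \cdot 1296} = \frac{1}{73227 + \frac{617058}{19}} = \frac{1}{\frac{2008371}{19}} = \frac{19}{2008371}$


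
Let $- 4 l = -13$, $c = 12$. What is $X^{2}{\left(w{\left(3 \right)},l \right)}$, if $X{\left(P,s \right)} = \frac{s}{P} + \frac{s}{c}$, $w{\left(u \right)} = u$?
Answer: $\frac{4225}{2304} \approx 1.8338$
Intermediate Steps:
$l = \frac{13}{4}$ ($l = \left(- \frac{1}{4}\right) \left(-13\right) = \frac{13}{4} \approx 3.25$)
$X{\left(P,s \right)} = \frac{s}{12} + \frac{s}{P}$ ($X{\left(P,s \right)} = \frac{s}{P} + \frac{s}{12} = \frac{s}{12} + \frac{s}{P}$)
$X^{2}{\left(w{\left(3 \right)},l \right)} = \left(\frac{1}{12} \cdot \frac{13}{4} + \frac{13}{4 \cdot 3}\right)^{2} = \left(\frac{13}{48} + \frac{13}{4} \cdot \frac{1}{3}\right)^{2} = \left(\frac{13}{48} + \frac{13}{12}\right)^{2} = \left(\frac{65}{48}\right)^{2} = \frac{4225}{2304}$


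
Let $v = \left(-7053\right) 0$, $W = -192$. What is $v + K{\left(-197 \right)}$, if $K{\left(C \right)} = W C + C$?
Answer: $37627$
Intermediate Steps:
$v = 0$
$K{\left(C \right)} = - 191 C$ ($K{\left(C \right)} = - 192 C + C = - 191 C$)
$v + K{\left(-197 \right)} = 0 - -37627 = 0 + 37627 = 37627$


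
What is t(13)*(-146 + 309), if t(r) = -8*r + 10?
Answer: -15322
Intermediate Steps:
t(r) = 10 - 8*r
t(13)*(-146 + 309) = (10 - 8*13)*(-146 + 309) = (10 - 104)*163 = -94*163 = -15322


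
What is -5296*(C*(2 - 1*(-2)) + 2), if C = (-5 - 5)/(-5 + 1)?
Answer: -63552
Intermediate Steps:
C = 5/2 (C = -10/(-4) = -10*(-¼) = 5/2 ≈ 2.5000)
-5296*(C*(2 - 1*(-2)) + 2) = -5296*(5*(2 - 1*(-2))/2 + 2) = -5296*(5*(2 + 2)/2 + 2) = -5296*((5/2)*4 + 2) = -5296*(10 + 2) = -5296*12 = -63552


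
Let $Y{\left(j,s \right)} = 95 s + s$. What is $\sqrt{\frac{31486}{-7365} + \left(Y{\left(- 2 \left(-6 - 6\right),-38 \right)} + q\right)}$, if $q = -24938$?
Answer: $\frac{4 i \sqrt{96926795265}}{7365} \approx 169.09 i$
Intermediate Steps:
$Y{\left(j,s \right)} = 96 s$
$\sqrt{\frac{31486}{-7365} + \left(Y{\left(- 2 \left(-6 - 6\right),-38 \right)} + q\right)} = \sqrt{\frac{31486}{-7365} + \left(96 \left(-38\right) - 24938\right)} = \sqrt{31486 \left(- \frac{1}{7365}\right) - 28586} = \sqrt{- \frac{31486}{7365} - 28586} = \sqrt{- \frac{210567376}{7365}} = \frac{4 i \sqrt{96926795265}}{7365}$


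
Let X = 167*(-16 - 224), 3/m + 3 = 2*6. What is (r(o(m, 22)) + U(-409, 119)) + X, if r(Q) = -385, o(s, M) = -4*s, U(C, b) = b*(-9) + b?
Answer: -41417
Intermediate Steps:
m = ⅓ (m = 3/(-3 + 2*6) = 3/(-3 + 12) = 3/9 = 3*(⅑) = ⅓ ≈ 0.33333)
U(C, b) = -8*b (U(C, b) = -9*b + b = -8*b)
X = -40080 (X = 167*(-240) = -40080)
(r(o(m, 22)) + U(-409, 119)) + X = (-385 - 8*119) - 40080 = (-385 - 952) - 40080 = -1337 - 40080 = -41417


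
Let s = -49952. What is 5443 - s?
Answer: 55395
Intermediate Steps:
5443 - s = 5443 - 1*(-49952) = 5443 + 49952 = 55395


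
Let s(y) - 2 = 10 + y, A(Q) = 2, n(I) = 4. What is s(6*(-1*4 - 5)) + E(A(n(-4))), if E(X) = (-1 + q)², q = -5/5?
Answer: -38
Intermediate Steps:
q = -1 (q = -5*⅕ = -1)
E(X) = 4 (E(X) = (-1 - 1)² = (-2)² = 4)
s(y) = 12 + y (s(y) = 2 + (10 + y) = 12 + y)
s(6*(-1*4 - 5)) + E(A(n(-4))) = (12 + 6*(-1*4 - 5)) + 4 = (12 + 6*(-4 - 5)) + 4 = (12 + 6*(-9)) + 4 = (12 - 54) + 4 = -42 + 4 = -38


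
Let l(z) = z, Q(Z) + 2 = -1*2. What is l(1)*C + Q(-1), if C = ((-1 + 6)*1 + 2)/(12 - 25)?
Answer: -59/13 ≈ -4.5385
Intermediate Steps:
Q(Z) = -4 (Q(Z) = -2 - 1*2 = -2 - 2 = -4)
C = -7/13 (C = (5*1 + 2)/(-13) = (5 + 2)*(-1/13) = 7*(-1/13) = -7/13 ≈ -0.53846)
l(1)*C + Q(-1) = 1*(-7/13) - 4 = -7/13 - 4 = -59/13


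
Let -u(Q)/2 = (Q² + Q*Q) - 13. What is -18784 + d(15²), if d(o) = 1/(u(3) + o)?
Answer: -4038559/215 ≈ -18784.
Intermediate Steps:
u(Q) = 26 - 4*Q² (u(Q) = -2*((Q² + Q*Q) - 13) = -2*((Q² + Q²) - 13) = -2*(2*Q² - 13) = -2*(-13 + 2*Q²) = 26 - 4*Q²)
d(o) = 1/(-10 + o) (d(o) = 1/((26 - 4*3²) + o) = 1/((26 - 4*9) + o) = 1/((26 - 36) + o) = 1/(-10 + o))
-18784 + d(15²) = -18784 + 1/(-10 + 15²) = -18784 + 1/(-10 + 225) = -18784 + 1/215 = -4038559/215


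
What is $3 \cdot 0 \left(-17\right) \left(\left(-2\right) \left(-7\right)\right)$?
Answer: $0$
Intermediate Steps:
$3 \cdot 0 \left(-17\right) \left(\left(-2\right) \left(-7\right)\right) = 0 \left(-17\right) 14 = 0 \cdot 14 = 0$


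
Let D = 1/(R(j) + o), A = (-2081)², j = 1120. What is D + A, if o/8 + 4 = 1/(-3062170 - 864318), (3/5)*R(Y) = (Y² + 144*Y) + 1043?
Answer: 5018642457149361233/1158889681302 ≈ 4.3306e+6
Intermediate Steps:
R(Y) = 5215/3 + 240*Y + 5*Y²/3 (R(Y) = 5*((Y² + 144*Y) + 1043)/3 = 5*(1043 + Y² + 144*Y)/3 = 5215/3 + 240*Y + 5*Y²/3)
o = -15705953/490811 (o = -32 + 8/(-3062170 - 864318) = -32 + 8/(-3926488) = -32 + 8*(-1/3926488) = -32 - 1/490811 = -15705953/490811 ≈ -32.000)
A = 4330561
D = 490811/1158889681302 (D = 1/((5215/3 + 240*1120 + (5/3)*1120²) - 15705953/490811) = 1/((5215/3 + 268800 + (5/3)*1254400) - 15705953/490811) = 1/((5215/3 + 268800 + 6272000/3) - 15705953/490811) = 1/(2361205 - 15705953/490811) = 1/(1158889681302/490811) = 490811/1158889681302 ≈ 4.2352e-7)
D + A = 490811/1158889681302 + 4330561 = 5018642457149361233/1158889681302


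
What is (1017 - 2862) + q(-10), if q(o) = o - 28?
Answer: -1883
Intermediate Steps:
q(o) = -28 + o
(1017 - 2862) + q(-10) = (1017 - 2862) + (-28 - 10) = -1845 - 38 = -1883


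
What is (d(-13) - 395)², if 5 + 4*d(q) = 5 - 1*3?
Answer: 2505889/16 ≈ 1.5662e+5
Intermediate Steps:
d(q) = -¾ (d(q) = -5/4 + (5 - 1*3)/4 = -5/4 + (5 - 3)/4 = -5/4 + (¼)*2 = -5/4 + ½ = -¾)
(d(-13) - 395)² = (-¾ - 395)² = (-1583/4)² = 2505889/16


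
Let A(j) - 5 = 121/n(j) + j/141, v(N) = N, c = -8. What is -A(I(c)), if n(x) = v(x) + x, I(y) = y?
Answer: 5909/2256 ≈ 2.6192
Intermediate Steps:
n(x) = 2*x (n(x) = x + x = 2*x)
A(j) = 5 + j/141 + 121/(2*j) (A(j) = 5 + (121/((2*j)) + j/141) = 5 + (121*(1/(2*j)) + j*(1/141)) = 5 + (121/(2*j) + j/141) = 5 + (j/141 + 121/(2*j)) = 5 + j/141 + 121/(2*j))
-A(I(c)) = -(5 + (1/141)*(-8) + (121/2)/(-8)) = -(5 - 8/141 + (121/2)*(-⅛)) = -(5 - 8/141 - 121/16) = -1*(-5909/2256) = 5909/2256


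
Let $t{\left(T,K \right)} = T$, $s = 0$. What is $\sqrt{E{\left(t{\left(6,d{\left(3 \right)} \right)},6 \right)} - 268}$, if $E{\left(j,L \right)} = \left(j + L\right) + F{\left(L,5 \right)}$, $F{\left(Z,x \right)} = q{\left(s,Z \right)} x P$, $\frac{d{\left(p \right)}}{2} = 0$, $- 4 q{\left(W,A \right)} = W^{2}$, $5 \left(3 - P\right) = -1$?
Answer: $16 i \approx 16.0 i$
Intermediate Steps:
$P = \frac{16}{5}$ ($P = 3 - - \frac{1}{5} = 3 + \frac{1}{5} = \frac{16}{5} \approx 3.2$)
$q{\left(W,A \right)} = - \frac{W^{2}}{4}$
$d{\left(p \right)} = 0$ ($d{\left(p \right)} = 2 \cdot 0 = 0$)
$F{\left(Z,x \right)} = 0$ ($F{\left(Z,x \right)} = - \frac{0^{2}}{4} x \frac{16}{5} = \left(- \frac{1}{4}\right) 0 x \frac{16}{5} = 0 x \frac{16}{5} = 0 \cdot \frac{16}{5} = 0$)
$E{\left(j,L \right)} = L + j$ ($E{\left(j,L \right)} = \left(j + L\right) + 0 = \left(L + j\right) + 0 = L + j$)
$\sqrt{E{\left(t{\left(6,d{\left(3 \right)} \right)},6 \right)} - 268} = \sqrt{\left(6 + 6\right) - 268} = \sqrt{12 - 268} = \sqrt{-256} = 16 i$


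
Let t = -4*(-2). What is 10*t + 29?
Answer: 109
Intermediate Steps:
t = 8
10*t + 29 = 10*8 + 29 = 80 + 29 = 109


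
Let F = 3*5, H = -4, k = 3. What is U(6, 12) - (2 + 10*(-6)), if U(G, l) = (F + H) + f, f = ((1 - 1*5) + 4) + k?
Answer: 72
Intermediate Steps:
f = 3 (f = ((1 - 1*5) + 4) + 3 = ((1 - 5) + 4) + 3 = (-4 + 4) + 3 = 0 + 3 = 3)
F = 15
U(G, l) = 14 (U(G, l) = (15 - 4) + 3 = 11 + 3 = 14)
U(6, 12) - (2 + 10*(-6)) = 14 - (2 + 10*(-6)) = 14 - (2 - 60) = 14 - 1*(-58) = 14 + 58 = 72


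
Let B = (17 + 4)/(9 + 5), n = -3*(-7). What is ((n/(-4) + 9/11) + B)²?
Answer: 16641/1936 ≈ 8.5956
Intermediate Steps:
n = 21
B = 3/2 (B = 21/14 = 21*(1/14) = 3/2 ≈ 1.5000)
((n/(-4) + 9/11) + B)² = ((21/(-4) + 9/11) + 3/2)² = ((21*(-¼) + 9*(1/11)) + 3/2)² = ((-21/4 + 9/11) + 3/2)² = (-195/44 + 3/2)² = (-129/44)² = 16641/1936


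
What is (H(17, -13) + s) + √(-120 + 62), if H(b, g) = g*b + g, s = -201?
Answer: -435 + I*√58 ≈ -435.0 + 7.6158*I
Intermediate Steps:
H(b, g) = g + b*g (H(b, g) = b*g + g = g + b*g)
(H(17, -13) + s) + √(-120 + 62) = (-13*(1 + 17) - 201) + √(-120 + 62) = (-13*18 - 201) + √(-58) = (-234 - 201) + I*√58 = -435 + I*√58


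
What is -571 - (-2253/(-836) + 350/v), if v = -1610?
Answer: -11026827/19228 ≈ -573.48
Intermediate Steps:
-571 - (-2253/(-836) + 350/v) = -571 - (-2253/(-836) + 350/(-1610)) = -571 - (-2253*(-1/836) + 350*(-1/1610)) = -571 - (2253/836 - 5/23) = -571 - 1*47639/19228 = -571 - 47639/19228 = -11026827/19228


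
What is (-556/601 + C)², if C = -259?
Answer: 24403126225/361201 ≈ 67561.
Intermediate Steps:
(-556/601 + C)² = (-556/601 - 259)² = (-156215/601)² = 24403126225/361201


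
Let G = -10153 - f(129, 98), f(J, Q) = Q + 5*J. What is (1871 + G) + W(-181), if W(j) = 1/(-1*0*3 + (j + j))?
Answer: -3267051/362 ≈ -9025.0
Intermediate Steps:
W(j) = 1/(2*j) (W(j) = 1/(0*3 + 2*j) = 1/(0 + 2*j) = 1/(2*j))
G = -10896 (G = -10153 - (98 + 5*129) = -10153 - (98 + 645) = -10153 - 1*743 = -10153 - 743 = -10896)
(1871 + G) + W(-181) = (1871 - 10896) + (1/2)/(-181) = -9025 + (1/2)*(-1/181) = -9025 - 1/362 = -3267051/362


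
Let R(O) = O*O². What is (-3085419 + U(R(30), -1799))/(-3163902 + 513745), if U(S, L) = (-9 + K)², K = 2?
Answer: 3085370/2650157 ≈ 1.1642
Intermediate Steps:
R(O) = O³
U(S, L) = 49 (U(S, L) = (-9 + 2)² = (-7)² = 49)
(-3085419 + U(R(30), -1799))/(-3163902 + 513745) = (-3085419 + 49)/(-3163902 + 513745) = -3085370/(-2650157) = -3085370*(-1/2650157) = 3085370/2650157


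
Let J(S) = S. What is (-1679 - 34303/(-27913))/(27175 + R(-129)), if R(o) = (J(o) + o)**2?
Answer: -46831624/2616536707 ≈ -0.017898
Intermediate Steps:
R(o) = 4*o**2 (R(o) = (o + o)**2 = (2*o)**2 = 4*o**2)
(-1679 - 34303/(-27913))/(27175 + R(-129)) = (-1679 - 34303/(-27913))/(27175 + 4*(-129)**2) = (-1679 - 34303*(-1/27913))/(27175 + 4*16641) = (-1679 + 34303/27913)/(27175 + 66564) = -46831624/27913/93739 = -46831624/27913*1/93739 = -46831624/2616536707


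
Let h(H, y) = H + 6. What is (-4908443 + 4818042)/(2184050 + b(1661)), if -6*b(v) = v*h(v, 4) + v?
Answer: -90401/1722292 ≈ -0.052489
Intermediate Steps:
h(H, y) = 6 + H
b(v) = -v/6 - v*(6 + v)/6 (b(v) = -(v*(6 + v) + v)/6 = -(v + v*(6 + v))/6 = -v/6 - v*(6 + v)/6)
(-4908443 + 4818042)/(2184050 + b(1661)) = (-4908443 + 4818042)/(2184050 - ⅙*1661*(7 + 1661)) = -90401/(2184050 - ⅙*1661*1668) = -90401/(2184050 - 461758) = -90401/1722292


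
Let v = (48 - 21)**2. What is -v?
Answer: -729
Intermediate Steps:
v = 729 (v = 27**2 = 729)
-v = -1*729 = -729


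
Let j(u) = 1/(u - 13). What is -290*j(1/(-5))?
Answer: 725/33 ≈ 21.970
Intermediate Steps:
j(u) = 1/(-13 + u)
-290*j(1/(-5)) = -290/(-13 + 1/(-5)) = -290/(-13 - ⅕) = -290/(-66/5) = -290*(-5/66) = 725/33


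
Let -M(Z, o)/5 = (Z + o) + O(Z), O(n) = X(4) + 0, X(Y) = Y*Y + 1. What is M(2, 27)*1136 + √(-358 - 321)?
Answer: -261280 + I*√679 ≈ -2.6128e+5 + 26.058*I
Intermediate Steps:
X(Y) = 1 + Y² (X(Y) = Y² + 1 = 1 + Y²)
O(n) = 17 (O(n) = (1 + 4²) + 0 = (1 + 16) + 0 = 17 + 0 = 17)
M(Z, o) = -85 - 5*Z - 5*o (M(Z, o) = -5*((Z + o) + 17) = -5*(17 + Z + o) = -85 - 5*Z - 5*o)
M(2, 27)*1136 + √(-358 - 321) = (-85 - 5*2 - 5*27)*1136 + √(-358 - 321) = (-85 - 10 - 135)*1136 + √(-679) = -230*1136 + I*√679 = -261280 + I*√679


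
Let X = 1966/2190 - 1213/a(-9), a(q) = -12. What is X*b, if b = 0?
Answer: 0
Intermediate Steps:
X = 446677/4380 (X = 1966/2190 - 1213/(-12) = 1966*(1/2190) - 1213*(-1/12) = 983/1095 + 1213/12 = 446677/4380 ≈ 101.98)
X*b = (446677/4380)*0 = 0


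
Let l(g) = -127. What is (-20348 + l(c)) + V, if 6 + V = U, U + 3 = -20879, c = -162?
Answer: -41363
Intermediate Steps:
U = -20882 (U = -3 - 20879 = -20882)
V = -20888 (V = -6 - 20882 = -20888)
(-20348 + l(c)) + V = (-20348 - 127) - 20888 = -20475 - 20888 = -41363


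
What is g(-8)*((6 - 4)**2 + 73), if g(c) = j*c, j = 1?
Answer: -616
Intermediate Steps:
g(c) = c (g(c) = 1*c = c)
g(-8)*((6 - 4)**2 + 73) = -8*((6 - 4)**2 + 73) = -8*(2**2 + 73) = -8*(4 + 73) = -8*77 = -616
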